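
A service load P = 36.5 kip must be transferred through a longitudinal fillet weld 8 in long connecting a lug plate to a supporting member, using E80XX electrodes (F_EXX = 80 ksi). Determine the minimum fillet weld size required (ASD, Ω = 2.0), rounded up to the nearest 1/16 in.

Total weld length L = 8 in.
Required throat t_e = P × Ω / (0.6 F_EXX × L) = 36.5 × 2.0 / (0.6 × 80 × 8) = 0.1901 in.
Required leg w = t_e / 0.707 = 0.2689 in → use 5/16 in.

w = 5/16 in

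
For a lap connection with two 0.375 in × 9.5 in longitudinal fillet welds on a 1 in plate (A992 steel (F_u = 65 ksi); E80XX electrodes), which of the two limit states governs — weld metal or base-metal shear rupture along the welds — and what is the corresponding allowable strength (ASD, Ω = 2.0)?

E80XX → F_EXX = 80 ksi.
t_e = 0.707 × 0.375 = 0.2651 in; L = 19 in.
Weld metal: R_n/Ω = (1/2.0) × 0.6 × 80 × 0.2651 × 19 = 120.9 kip.
Base metal (shear rupture): R_n/Ω = (1/2.0) × 0.6 × 65 × 1 × 19 = 370.5 kip.
Governing: weld metal.

R_n/Ω ≈ 121 kip (weld metal governs)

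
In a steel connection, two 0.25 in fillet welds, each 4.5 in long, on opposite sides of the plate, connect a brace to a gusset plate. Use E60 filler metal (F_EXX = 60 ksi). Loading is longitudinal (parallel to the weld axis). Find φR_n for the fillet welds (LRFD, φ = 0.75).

Effective throat t_e = 0.707 × 0.25 = 0.1767 in.
Total length L = 9 in; A_we = 0.1767 × 9 = 1.591 in².
F_nw = 0.6 F_EXX = 0.6 × 60 = 36 ksi.
φR_n = 0.75 × 36 × 1.591 = 42.95 kips.

φR_n ≈ 43 kips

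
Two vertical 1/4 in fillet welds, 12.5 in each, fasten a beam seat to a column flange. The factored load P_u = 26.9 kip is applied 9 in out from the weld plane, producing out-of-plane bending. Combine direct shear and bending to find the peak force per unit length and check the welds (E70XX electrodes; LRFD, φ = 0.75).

E70XX → F_EXX = 70 ksi.
L_w = 2 × 12.5 = 25 in; section modulus (unit throat) S = 2 × L²/6 = 52.08 in².
Direct shear f_v = P/L_w = 26.9/25 = 1.076 kip/in.
Moment M = P × e = 26.9 × 9 = 242.1 kip·in; bending f_b = M/S = 4.648 kip/in.
f_max = √(f_v² + f_b²) = √(1.076² + 4.648²) = 4.771 kip/in.
φr_n = 0.75 × 0.6 × 70 × (0.707 × 0.25) = 5.568 kip/in → adequate.

f_max ≈ 4.77 kip/in; adequate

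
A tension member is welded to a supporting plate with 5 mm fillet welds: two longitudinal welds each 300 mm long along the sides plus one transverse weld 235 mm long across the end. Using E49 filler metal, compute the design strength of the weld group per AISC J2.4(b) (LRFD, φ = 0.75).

φR_n ≈ 672 kN

E49XX → F_EXX = 490 MPa.
t_e = 0.707 × 5 = 3.535 mm.
R_nwl = 0.6 × 490 × 3.535 × 600 × 10⁻³ = 623.6 kN (longitudinal, 2 welds).
R_nwt = 0.6 × 490 × 3.535 × 235 × 10⁻³ = 244.2 kN (transverse, base value).
(i) R_nwl + R_nwt = 867.8 kN; (ii) 0.85 R_nwl + 1.5 R_nwt = 896.4 kN.
R_n = max = 896.4 kN [governs: (ii)]; φR_n = 672.3 kN.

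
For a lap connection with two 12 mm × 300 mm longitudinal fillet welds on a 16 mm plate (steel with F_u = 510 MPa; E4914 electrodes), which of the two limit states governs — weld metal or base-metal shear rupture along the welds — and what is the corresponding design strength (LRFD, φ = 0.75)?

E49XX → F_EXX = 490 MPa.
t_e = 0.707 × 12 = 8.484 mm; L = 600 mm.
Weld metal: φR_n = 0.75 × 0.6 × 490 × 8.484 × 600 × 10⁻³ = 1122 kN.
Base metal (shear rupture): φR_n = 0.75 × 0.6 × 510 × 16 × 600 × 10⁻³ = 2203 kN.
Governing: weld metal.

φR_n ≈ 1120 kN (weld metal governs)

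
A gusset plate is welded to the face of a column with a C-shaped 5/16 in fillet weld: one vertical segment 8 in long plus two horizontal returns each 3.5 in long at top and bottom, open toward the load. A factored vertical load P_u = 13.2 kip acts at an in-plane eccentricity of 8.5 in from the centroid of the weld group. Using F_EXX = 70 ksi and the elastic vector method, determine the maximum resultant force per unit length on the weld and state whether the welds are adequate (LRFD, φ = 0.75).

Total weld length L_w = 15 in. Treat welds as unit-width lines.
Centroid: x̄ = 2×3.5×1.75 / 15 = 0.8167 in from the vertical weld.
Polar moment about centroid: J = I_x + I_y = [8³/12 + 2×3.5×4²] + [8×0.8167² + 2(3.5³/12 + 3.5×0.9333²)] = 173.2 in³.
Direct shear f_v = P/L_w = 13.2 / 15 = 0.88 kip/in (vertical).
Torsion M = P·e = 13.2 × 8.5 = 112.2 kip·in.
Critical point at (x, y) = (2.683, 4) from centroid. f_tx = M·y/J = 2.591 kip/in; f_ty = M·x/J = 1.738 kip/in.
Resultant f_max = √[f_tx² + (f_v + f_ty)²] = √[2.591² + (0.88 + 1.738)²] = 3.683 kip/in.
Capacity per unit length: φr_n = 0.75 × 0.6 × 70 × (0.707 × 0.3125) = 6.96 kip/in.
3.683 ≤ 6.96 → adequate.

f_max ≈ 3.68 kip/in; adequate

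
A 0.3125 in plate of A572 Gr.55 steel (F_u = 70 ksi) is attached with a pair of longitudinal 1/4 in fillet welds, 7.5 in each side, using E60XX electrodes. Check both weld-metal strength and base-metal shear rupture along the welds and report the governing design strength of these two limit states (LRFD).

E60XX → F_EXX = 60 ksi.
t_e = 0.707 × 0.25 = 0.1767 in; L = 15 in.
Weld metal: φR_n = 0.75 × 0.6 × 60 × 0.1767 × 15 = 71.58 kips.
Base metal (shear rupture): φR_n = 0.75 × 0.6 × 70 × 0.3125 × 15 = 147.7 kips.
Governing: weld metal.

φR_n ≈ 71.6 kips (weld metal governs)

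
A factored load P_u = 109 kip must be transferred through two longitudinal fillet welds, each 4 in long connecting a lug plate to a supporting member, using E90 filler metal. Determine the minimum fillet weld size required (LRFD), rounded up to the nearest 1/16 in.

w = 1/2 in

E90XX → F_EXX = 90 ksi.
Total weld length L = 8 in.
Required throat t_e = P_u / (φ × 0.6 F_EXX × L) = 109 / (0.75 × 0.6 × 90 × 8) = 0.3364 in.
Required leg w = t_e / 0.707 = 0.4758 in → use 1/2 in.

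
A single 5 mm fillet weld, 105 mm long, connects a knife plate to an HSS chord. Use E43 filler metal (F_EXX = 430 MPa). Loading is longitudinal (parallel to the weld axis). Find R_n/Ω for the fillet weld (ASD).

R_n/Ω ≈ 47.9 kN

Effective throat t_e = 0.707 × 5 = 3.535 mm.
Total length L = 105 mm; A_we = 3.535 × 105 = 371.2 mm².
F_nw = 0.6 F_EXX = 0.6 × 430 = 258 MPa.
R_n = 258 × 371.2 × 10⁻³ = 95.76 kN; R_n/Ω = 95.76/2.0 = 47.88 kN.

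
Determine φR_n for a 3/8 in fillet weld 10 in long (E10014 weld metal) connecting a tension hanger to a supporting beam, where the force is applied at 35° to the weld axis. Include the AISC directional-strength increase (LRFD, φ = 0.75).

E100XX → F_EXX = 100 ksi.
t_e = 0.707 × 0.375 = 0.2651 in; A_we = 0.2651 × 10 = 2.651 in².
Directional factor: 1.0 + 0.5 sin^1.5(35°) = 1.217.
F_nw = 0.6 × 100 × 1.217 = 73.03 ksi.
φR_n = 0.75 × 73.03 × 2.651 = 145.2 kips.

φR_n ≈ 145 kips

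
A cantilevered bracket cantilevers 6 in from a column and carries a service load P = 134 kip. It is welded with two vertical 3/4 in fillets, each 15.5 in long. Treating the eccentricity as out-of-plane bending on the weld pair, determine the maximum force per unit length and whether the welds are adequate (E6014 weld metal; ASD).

E60XX → F_EXX = 60 ksi.
L_w = 2 × 15.5 = 31 in; section modulus (unit throat) S = 2 × L²/6 = 80.08 in².
Direct shear f_v = P/L_w = 134/31 = 4.323 kip/in.
Moment M = P × e = 134 × 6 = 804 kip·in; bending f_b = M/S = 10.04 kip/in.
f_max = √(f_v² + f_b²) = √(4.323² + 10.04²) = 10.93 kip/in.
r_n/Ω = (1/2.0) × 0.6 × 60 × (0.707 × 0.75) = 9.544 kip/in → NOT adequate.

f_max ≈ 10.9 kip/in; NOT adequate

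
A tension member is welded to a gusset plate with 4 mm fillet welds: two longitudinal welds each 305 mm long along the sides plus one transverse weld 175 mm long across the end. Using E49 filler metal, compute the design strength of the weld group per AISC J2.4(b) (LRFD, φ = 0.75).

E49XX → F_EXX = 490 MPa.
t_e = 0.707 × 4 = 2.828 mm.
R_nwl = 0.6 × 490 × 2.828 × 610 × 10⁻³ = 507.2 kN (longitudinal, 2 welds).
R_nwt = 0.6 × 490 × 2.828 × 175 × 10⁻³ = 145.5 kN (transverse, base value).
(i) R_nwl + R_nwt = 652.7 kN; (ii) 0.85 R_nwl + 1.5 R_nwt = 649.3 kN.
R_n = max = 652.7 kN [governs: (i)]; φR_n = 489.5 kN.

φR_n ≈ 490 kN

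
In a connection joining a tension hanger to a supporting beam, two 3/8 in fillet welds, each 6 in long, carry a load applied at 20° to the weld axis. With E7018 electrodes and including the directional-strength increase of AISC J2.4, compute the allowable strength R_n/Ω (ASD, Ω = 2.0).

R_n/Ω ≈ 73.5 kip

E70XX → F_EXX = 70 ksi.
t_e = 0.707 × 0.375 = 0.2651 in; A_we = 0.2651 × 12 = 3.181 in².
Directional factor: 1.0 + 0.5 sin^1.5(20°) = 1.1.
F_nw = 0.6 × 70 × 1.1 = 46.2 ksi.
R_n/Ω = (46.2 × 3.181) / 2.0 = 73.49 kip.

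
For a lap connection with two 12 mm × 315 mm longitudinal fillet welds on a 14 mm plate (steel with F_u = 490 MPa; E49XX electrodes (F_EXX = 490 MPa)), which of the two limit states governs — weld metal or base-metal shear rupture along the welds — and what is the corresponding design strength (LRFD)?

φR_n ≈ 1180 kN (weld metal governs)

t_e = 0.707 × 12 = 8.484 mm; L = 630 mm.
Weld metal: φR_n = 0.75 × 0.6 × 490 × 8.484 × 630 × 10⁻³ = 1179 kN.
Base metal (shear rupture): φR_n = 0.75 × 0.6 × 490 × 14 × 630 × 10⁻³ = 1945 kN.
Governing: weld metal.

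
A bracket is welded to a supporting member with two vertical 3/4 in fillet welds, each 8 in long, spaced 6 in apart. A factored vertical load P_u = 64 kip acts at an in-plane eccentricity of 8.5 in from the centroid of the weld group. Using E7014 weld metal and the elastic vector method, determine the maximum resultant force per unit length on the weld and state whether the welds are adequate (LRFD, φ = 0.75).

f_max ≈ 14.6 kip/in; adequate

E70XX → F_EXX = 70 ksi.
Total weld length L_w = 16 in. Treat welds as unit-width lines.
Polar moment about centroid: J = 2[d³/12 + d(b/2)²] = 2[8³/12 + 8×3²] = 229.3 in³.
Direct shear f_v = P/L_w = 64 / 16 = 4 kip/in (vertical).
Torsion M = P·e = 64 × 8.5 = 544 kip·in.
Critical point at (x, y) = (3, 4) from centroid. f_tx = M·y/J = 9.488 kip/in; f_ty = M·x/J = 7.116 kip/in.
Resultant f_max = √[f_tx² + (f_v + f_ty)²] = √[9.488² + (4 + 7.116)²] = 14.62 kip/in.
Capacity per unit length: φr_n = 0.75 × 0.6 × 70 × (0.707 × 0.75) = 16.7 kip/in.
14.62 ≤ 16.7 → adequate.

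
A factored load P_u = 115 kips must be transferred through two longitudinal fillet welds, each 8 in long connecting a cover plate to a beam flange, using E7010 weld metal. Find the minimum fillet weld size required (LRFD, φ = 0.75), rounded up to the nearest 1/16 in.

w = 3/8 in

E70XX → F_EXX = 70 ksi.
Total weld length L = 16 in.
Required throat t_e = P_u / (φ × 0.6 F_EXX × L) = 115 / (0.75 × 0.6 × 70 × 16) = 0.2282 in.
Required leg w = t_e / 0.707 = 0.3227 in → use 3/8 in.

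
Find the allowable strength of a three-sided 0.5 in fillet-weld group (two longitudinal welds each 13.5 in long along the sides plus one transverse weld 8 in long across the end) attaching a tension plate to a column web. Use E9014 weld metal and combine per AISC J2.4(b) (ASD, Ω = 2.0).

R_n/Ω ≈ 334 kip

E90XX → F_EXX = 90 ksi.
t_e = 0.707 × 0.5 = 0.3535 in.
R_nwl = 0.6 × 90 × 0.3535 × 27 = 515.4 kip (longitudinal, 2 welds).
R_nwt = 0.6 × 90 × 0.3535 × 8 = 152.7 kip (transverse, base value).
(i) R_nwl + R_nwt = 668.1 kip; (ii) 0.85 R_nwl + 1.5 R_nwt = 667.2 kip.
R_n = max = 668.1 kip [governs: (i)]; R_n/Ω = 334.1 kip.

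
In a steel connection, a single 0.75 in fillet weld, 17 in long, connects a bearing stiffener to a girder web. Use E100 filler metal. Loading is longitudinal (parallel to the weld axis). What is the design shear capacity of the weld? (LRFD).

φR_n ≈ 406 kips

E100XX → F_EXX = 100 ksi.
Effective throat t_e = 0.707 × 0.75 = 0.5302 in.
Total length L = 17 in; A_we = 0.5302 × 17 = 9.014 in².
F_nw = 0.6 F_EXX = 0.6 × 100 = 60 ksi.
φR_n = 0.75 × 60 × 9.014 = 405.6 kips.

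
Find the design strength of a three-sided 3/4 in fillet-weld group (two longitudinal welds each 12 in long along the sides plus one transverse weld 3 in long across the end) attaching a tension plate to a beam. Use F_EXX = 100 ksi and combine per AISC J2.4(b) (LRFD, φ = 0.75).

φR_n ≈ 644 kip

t_e = 0.707 × 0.75 = 0.5302 in.
R_nwl = 0.6 × 100 × 0.5302 × 24 = 763.6 kip (longitudinal, 2 welds).
R_nwt = 0.6 × 100 × 0.5302 × 3 = 95.45 kip (transverse, base value).
(i) R_nwl + R_nwt = 859 kip; (ii) 0.85 R_nwl + 1.5 R_nwt = 792.2 kip.
R_n = max = 859 kip [governs: (i)]; φR_n = 644.3 kip.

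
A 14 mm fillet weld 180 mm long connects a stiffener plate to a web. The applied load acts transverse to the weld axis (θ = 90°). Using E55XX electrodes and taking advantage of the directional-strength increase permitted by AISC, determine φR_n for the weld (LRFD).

φR_n ≈ 661 kN

E55XX → F_EXX = 550 MPa.
t_e = 0.707 × 14 = 9.898 mm; A_we = 9.898 × 180 = 1782 mm².
Directional factor: 1.0 + 0.5 sin^1.5(90°) = 1.5.
F_nw = 0.6 × 550 × 1.5 = 495 MPa.
φR_n = 0.75 × 495 × 1782 × 10⁻³ = 661.4 kN.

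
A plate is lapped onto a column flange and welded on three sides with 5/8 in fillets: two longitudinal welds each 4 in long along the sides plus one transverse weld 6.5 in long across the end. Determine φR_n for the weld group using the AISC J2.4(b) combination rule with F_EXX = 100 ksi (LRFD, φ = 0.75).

t_e = 0.707 × 0.625 = 0.4419 in.
R_nwl = 0.6 × 100 × 0.4419 × 8 = 212.1 kip (longitudinal, 2 welds).
R_nwt = 0.6 × 100 × 0.4419 × 6.5 = 172.3 kip (transverse, base value).
(i) R_nwl + R_nwt = 384.4 kip; (ii) 0.85 R_nwl + 1.5 R_nwt = 438.8 kip.
R_n = max = 438.8 kip [governs: (ii)]; φR_n = 329.1 kip.

φR_n ≈ 329 kip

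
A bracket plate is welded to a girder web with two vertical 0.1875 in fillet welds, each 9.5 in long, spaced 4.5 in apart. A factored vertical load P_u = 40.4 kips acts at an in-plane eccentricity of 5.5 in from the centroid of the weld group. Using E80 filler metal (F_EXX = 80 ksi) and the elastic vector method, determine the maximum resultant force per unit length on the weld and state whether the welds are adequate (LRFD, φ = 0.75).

f_max ≈ 6.11 kip/in; NOT adequate

Total weld length L_w = 19 in. Treat welds as unit-width lines.
Polar moment about centroid: J = 2[d³/12 + d(b/2)²] = 2[9.5³/12 + 9.5×2.25²] = 239.1 in³.
Direct shear f_v = P/L_w = 40.4 / 19 = 2.126 kip/in (vertical).
Torsion M = P·e = 40.4 × 5.5 = 222.2 kip·in.
Critical point at (x, y) = (2.25, 4.75) from centroid. f_tx = M·y/J = 4.415 kip/in; f_ty = M·x/J = 2.091 kip/in.
Resultant f_max = √[f_tx² + (f_v + f_ty)²] = √[4.415² + (2.126 + 2.091)²] = 6.105 kip/in.
Capacity per unit length: φr_n = 0.75 × 0.6 × 80 × (0.707 × 0.1875) = 4.772 kip/in.
6.105 > 4.772 → NOT adequate.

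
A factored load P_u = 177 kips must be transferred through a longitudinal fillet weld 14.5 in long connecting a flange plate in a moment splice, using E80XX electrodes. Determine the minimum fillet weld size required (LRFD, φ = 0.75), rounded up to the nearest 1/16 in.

E80XX → F_EXX = 80 ksi.
Total weld length L = 14.5 in.
Required throat t_e = P_u / (φ × 0.6 F_EXX × L) = 177 / (0.75 × 0.6 × 80 × 14.5) = 0.3391 in.
Required leg w = t_e / 0.707 = 0.4796 in → use 1/2 in.

w = 1/2 in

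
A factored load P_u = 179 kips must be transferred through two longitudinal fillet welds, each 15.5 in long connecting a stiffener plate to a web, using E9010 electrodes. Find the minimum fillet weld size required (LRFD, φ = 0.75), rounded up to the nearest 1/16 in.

E90XX → F_EXX = 90 ksi.
Total weld length L = 31 in.
Required throat t_e = P_u / (φ × 0.6 F_EXX × L) = 179 / (0.75 × 0.6 × 90 × 31) = 0.1426 in.
Required leg w = t_e / 0.707 = 0.2017 in → use 1/4 in.

w = 1/4 in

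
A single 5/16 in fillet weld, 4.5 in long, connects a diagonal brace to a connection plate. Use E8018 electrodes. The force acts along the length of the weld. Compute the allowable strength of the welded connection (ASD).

E80XX → F_EXX = 80 ksi.
Effective throat t_e = 0.707 × 0.3125 = 0.2209 in.
Total length L = 4.5 in; A_we = 0.2209 × 4.5 = 0.9942 in².
F_nw = 0.6 F_EXX = 0.6 × 80 = 48 ksi.
R_n = 48 × 0.9942 = 47.72 kips; R_n/Ω = 47.72/2.0 = 23.86 kips.

R_n/Ω ≈ 23.9 kips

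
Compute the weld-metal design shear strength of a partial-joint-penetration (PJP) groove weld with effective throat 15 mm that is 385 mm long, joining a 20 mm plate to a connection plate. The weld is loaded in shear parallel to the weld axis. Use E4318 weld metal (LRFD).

φR_n ≈ 1120 kN

E43XX → F_EXX = 430 MPa.
Effective throat (given) t_e = 15 mm.
A_we = 15 × 385 = 5775 mm².
F_nw = 0.6 F_EXX = 258 MPa.
φR_n = 0.75 × 258 × 5775 × 10⁻³ = 1117 kN.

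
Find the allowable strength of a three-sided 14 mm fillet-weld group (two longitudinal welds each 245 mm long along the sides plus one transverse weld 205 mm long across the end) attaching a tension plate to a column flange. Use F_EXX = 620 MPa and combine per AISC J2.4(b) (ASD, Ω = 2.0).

t_e = 0.707 × 14 = 9.898 mm.
R_nwl = 0.6 × 620 × 9.898 × 490 × 10⁻³ = 1804 kN (longitudinal, 2 welds).
R_nwt = 0.6 × 620 × 9.898 × 205 × 10⁻³ = 754.8 kN (transverse, base value).
(i) R_nwl + R_nwt = 2559 kN; (ii) 0.85 R_nwl + 1.5 R_nwt = 2666 kN.
R_n = max = 2666 kN [governs: (ii)]; R_n/Ω = 1333 kN.

R_n/Ω ≈ 1330 kN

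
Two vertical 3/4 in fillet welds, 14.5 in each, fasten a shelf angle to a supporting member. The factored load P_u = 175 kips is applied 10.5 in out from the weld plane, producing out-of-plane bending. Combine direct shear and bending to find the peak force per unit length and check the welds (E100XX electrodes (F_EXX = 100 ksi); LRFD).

L_w = 2 × 14.5 = 29 in; section modulus (unit throat) S = 2 × L²/6 = 70.08 in².
Direct shear f_v = P/L_w = 175/29 = 6.034 kip/in.
Moment M = P × e = 175 × 10.5 = 1837.5 kip·in; bending f_b = M/S = 26.22 kip/in.
f_max = √(f_v² + f_b²) = √(6.034² + 26.22²) = 26.9 kip/in.
φr_n = 0.75 × 0.6 × 100 × (0.707 × 0.75) = 23.86 kip/in → NOT adequate.

f_max ≈ 26.9 kip/in; NOT adequate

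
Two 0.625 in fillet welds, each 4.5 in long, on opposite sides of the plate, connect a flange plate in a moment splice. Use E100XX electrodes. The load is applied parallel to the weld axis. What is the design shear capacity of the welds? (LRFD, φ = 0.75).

E100XX → F_EXX = 100 ksi.
Effective throat t_e = 0.707 × 0.625 = 0.4419 in.
Total length L = 9 in; A_we = 0.4419 × 9 = 3.977 in².
F_nw = 0.6 F_EXX = 0.6 × 100 = 60 ksi.
φR_n = 0.75 × 60 × 3.977 = 179 kip.

φR_n ≈ 179 kip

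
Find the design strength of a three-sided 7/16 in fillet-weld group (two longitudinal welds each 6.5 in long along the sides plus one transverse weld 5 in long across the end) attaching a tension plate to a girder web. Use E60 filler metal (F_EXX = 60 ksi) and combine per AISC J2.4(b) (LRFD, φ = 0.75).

t_e = 0.707 × 0.4375 = 0.3093 in.
R_nwl = 0.6 × 60 × 0.3093 × 13 = 144.8 kips (longitudinal, 2 welds).
R_nwt = 0.6 × 60 × 0.3093 × 5 = 55.68 kips (transverse, base value).
(i) R_nwl + R_nwt = 200.4 kips; (ii) 0.85 R_nwl + 1.5 R_nwt = 206.6 kips.
R_n = max = 206.6 kips [governs: (ii)]; φR_n = 154.9 kips.

φR_n ≈ 155 kips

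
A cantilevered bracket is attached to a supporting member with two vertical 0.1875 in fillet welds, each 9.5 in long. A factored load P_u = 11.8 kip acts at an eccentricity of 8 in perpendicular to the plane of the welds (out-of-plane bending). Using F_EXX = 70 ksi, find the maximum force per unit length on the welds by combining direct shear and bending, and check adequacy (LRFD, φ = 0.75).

L_w = 2 × 9.5 = 19 in; section modulus (unit throat) S = 2 × L²/6 = 30.08 in².
Direct shear f_v = P/L_w = 11.8/19 = 0.6211 kip/in.
Moment M = P × e = 11.8 × 8 = 94.4 kip·in; bending f_b = M/S = 3.138 kip/in.
f_max = √(f_v² + f_b²) = √(0.6211² + 3.138²) = 3.199 kip/in.
φr_n = 0.75 × 0.6 × 70 × (0.707 × 0.1875) = 4.176 kip/in → adequate.

f_max ≈ 3.2 kip/in; adequate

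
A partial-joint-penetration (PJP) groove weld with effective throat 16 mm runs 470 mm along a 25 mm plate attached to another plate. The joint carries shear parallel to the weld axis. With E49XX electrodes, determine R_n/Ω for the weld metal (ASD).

R_n/Ω ≈ 1110 kN

E49XX → F_EXX = 490 MPa.
Effective throat (given) t_e = 16 mm.
A_we = 16 × 470 = 7520 mm².
F_nw = 0.6 F_EXX = 294 MPa.
R_n/Ω = (294 × 7520) / 2.0 × 10⁻³ = 1105 kN.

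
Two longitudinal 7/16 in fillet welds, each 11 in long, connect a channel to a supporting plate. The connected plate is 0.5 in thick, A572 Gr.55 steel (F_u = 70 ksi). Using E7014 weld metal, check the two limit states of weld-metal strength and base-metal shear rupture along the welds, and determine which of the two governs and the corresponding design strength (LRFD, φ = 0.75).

E70XX → F_EXX = 70 ksi.
t_e = 0.707 × 0.4375 = 0.3093 in; L = 22 in.
Weld metal: φR_n = 0.75 × 0.6 × 70 × 0.3093 × 22 = 214.4 kips.
Base metal (shear rupture): φR_n = 0.75 × 0.6 × 70 × 0.5 × 22 = 346.5 kips.
Governing: weld metal.

φR_n ≈ 214 kips (weld metal governs)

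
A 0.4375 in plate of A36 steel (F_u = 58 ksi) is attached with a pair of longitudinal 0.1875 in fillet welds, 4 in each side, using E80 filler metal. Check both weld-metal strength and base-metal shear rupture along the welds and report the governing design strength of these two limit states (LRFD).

E80XX → F_EXX = 80 ksi.
t_e = 0.707 × 0.1875 = 0.1326 in; L = 8 in.
Weld metal: φR_n = 0.75 × 0.6 × 80 × 0.1326 × 8 = 38.18 kip.
Base metal (shear rupture): φR_n = 0.75 × 0.6 × 58 × 0.4375 × 8 = 91.35 kip.
Governing: weld metal.

φR_n ≈ 38.2 kip (weld metal governs)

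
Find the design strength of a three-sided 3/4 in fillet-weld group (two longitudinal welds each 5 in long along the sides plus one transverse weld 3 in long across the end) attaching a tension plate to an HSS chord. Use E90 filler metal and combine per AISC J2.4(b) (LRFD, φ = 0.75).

E90XX → F_EXX = 90 ksi.
t_e = 0.707 × 0.75 = 0.5302 in.
R_nwl = 0.6 × 90 × 0.5302 × 10 = 286.3 kips (longitudinal, 2 welds).
R_nwt = 0.6 × 90 × 0.5302 × 3 = 85.9 kips (transverse, base value).
(i) R_nwl + R_nwt = 372.2 kips; (ii) 0.85 R_nwl + 1.5 R_nwt = 372.2 kips.
R_n = max = 372.2 kips [governs: (i)]; φR_n = 279.2 kips.

φR_n ≈ 279 kips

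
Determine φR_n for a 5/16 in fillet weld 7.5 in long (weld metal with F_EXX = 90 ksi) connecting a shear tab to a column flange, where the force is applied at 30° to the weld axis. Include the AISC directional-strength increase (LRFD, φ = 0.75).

φR_n ≈ 79 kips

t_e = 0.707 × 0.3125 = 0.2209 in; A_we = 0.2209 × 7.5 = 1.657 in².
Directional factor: 1.0 + 0.5 sin^1.5(30°) = 1.177.
F_nw = 0.6 × 90 × 1.177 = 63.55 ksi.
φR_n = 0.75 × 63.55 × 1.657 = 78.97 kips.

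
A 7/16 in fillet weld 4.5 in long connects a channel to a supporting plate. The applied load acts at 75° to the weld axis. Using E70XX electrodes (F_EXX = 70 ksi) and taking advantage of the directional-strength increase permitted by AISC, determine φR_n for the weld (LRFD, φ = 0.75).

φR_n ≈ 64.7 kips

t_e = 0.707 × 0.4375 = 0.3093 in; A_we = 0.3093 × 4.5 = 1.392 in².
Directional factor: 1.0 + 0.5 sin^1.5(75°) = 1.475.
F_nw = 0.6 × 70 × 1.475 = 61.94 ksi.
φR_n = 0.75 × 61.94 × 1.392 = 64.66 kips.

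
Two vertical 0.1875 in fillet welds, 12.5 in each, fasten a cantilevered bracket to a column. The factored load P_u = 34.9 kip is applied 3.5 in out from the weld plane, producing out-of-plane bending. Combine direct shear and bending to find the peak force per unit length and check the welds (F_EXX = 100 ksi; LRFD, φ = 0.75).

f_max ≈ 2.73 kip/in; adequate

L_w = 2 × 12.5 = 25 in; section modulus (unit throat) S = 2 × L²/6 = 52.08 in².
Direct shear f_v = P/L_w = 34.9/25 = 1.396 kip/in.
Moment M = P × e = 34.9 × 3.5 = 122.15 kip·in; bending f_b = M/S = 2.345 kip/in.
f_max = √(f_v² + f_b²) = √(1.396² + 2.345²) = 2.729 kip/in.
φr_n = 0.75 × 0.6 × 100 × (0.707 × 0.1875) = 5.965 kip/in → adequate.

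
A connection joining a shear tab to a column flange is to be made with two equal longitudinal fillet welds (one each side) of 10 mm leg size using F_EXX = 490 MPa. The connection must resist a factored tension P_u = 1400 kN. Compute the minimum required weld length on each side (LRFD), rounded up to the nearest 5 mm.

L = 450 mm on each side

Throat t_e = 0.707 × 10 = 7.07 mm.
φr_n = 0.75 × 0.6 × 490 × 7.07 × 10⁻³ = 1.559 kN/mm.
L_req = P_u / φr_n = 1400 / 1.559 = 898 mm total.
Per side: 898 / 2 = 449 mm.
Round up → use L = 450 mm on each side.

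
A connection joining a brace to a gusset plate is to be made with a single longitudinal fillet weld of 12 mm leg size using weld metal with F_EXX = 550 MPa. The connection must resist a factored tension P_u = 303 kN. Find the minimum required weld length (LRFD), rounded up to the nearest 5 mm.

L = 145 mm

Throat t_e = 0.707 × 12 = 8.484 mm.
φr_n = 0.75 × 0.6 × 550 × 8.484 × 10⁻³ = 2.1 kN/mm.
L_req = P_u / φr_n = 303 / 2.1 = 144.3 mm total.
Round up → use L = 145 mm.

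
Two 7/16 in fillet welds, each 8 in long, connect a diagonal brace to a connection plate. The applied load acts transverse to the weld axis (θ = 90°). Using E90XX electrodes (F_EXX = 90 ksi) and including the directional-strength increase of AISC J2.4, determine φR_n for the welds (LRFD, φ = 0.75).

t_e = 0.707 × 0.4375 = 0.3093 in; A_we = 0.3093 × 16 = 4.949 in².
Directional factor: 1.0 + 0.5 sin^1.5(90°) = 1.5.
F_nw = 0.6 × 90 × 1.5 = 81 ksi.
φR_n = 0.75 × 81 × 4.949 = 300.7 kip.

φR_n ≈ 301 kip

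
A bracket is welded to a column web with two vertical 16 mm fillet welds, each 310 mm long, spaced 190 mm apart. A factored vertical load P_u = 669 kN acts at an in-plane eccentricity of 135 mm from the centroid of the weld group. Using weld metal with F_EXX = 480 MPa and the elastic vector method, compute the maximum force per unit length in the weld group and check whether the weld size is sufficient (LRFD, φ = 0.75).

f_max ≈ 2310 N/mm; adequate

Total weld length L_w = 620 mm. Treat welds as unit-width lines.
Polar moment about centroid: J = 2[d³/12 + d(b/2)²] = 2[310³/12 + 310×95²] = 10560000 mm³.
Direct shear f_v = P/L_w = 669×10³ / 620 = 1079 N/mm (vertical).
Torsion M = P·e = 669×10³ × 135 = 90315000 N·mm.
Critical point at (x, y) = (95, 155) from centroid. f_tx = M·y/J = 1326 N/mm; f_ty = M·x/J = 812.4 N/mm.
Resultant f_max = √[f_tx² + (f_v + f_ty)²] = √[1326² + (1079 + 812.4)²] = 2310 N/mm.
Capacity per unit length: φr_n = 0.75 × 0.6 × 480 × (0.707 × 16) = 2443 N/mm.
2310 ≤ 2443 → adequate.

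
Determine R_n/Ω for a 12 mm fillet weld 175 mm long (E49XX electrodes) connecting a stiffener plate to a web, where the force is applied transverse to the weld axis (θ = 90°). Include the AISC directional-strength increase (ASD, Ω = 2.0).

R_n/Ω ≈ 327 kN

E49XX → F_EXX = 490 MPa.
t_e = 0.707 × 12 = 8.484 mm; A_we = 8.484 × 175 = 1485 mm².
Directional factor: 1.0 + 0.5 sin^1.5(90°) = 1.5.
F_nw = 0.6 × 490 × 1.5 = 441 MPa.
R_n/Ω = (441 × 1485) / 2.0 × 10⁻³ = 327.4 kN.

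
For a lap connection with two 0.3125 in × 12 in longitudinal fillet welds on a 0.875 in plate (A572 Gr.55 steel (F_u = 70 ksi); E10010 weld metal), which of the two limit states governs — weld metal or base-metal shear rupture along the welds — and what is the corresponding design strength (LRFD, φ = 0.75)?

E100XX → F_EXX = 100 ksi.
t_e = 0.707 × 0.3125 = 0.2209 in; L = 24 in.
Weld metal: φR_n = 0.75 × 0.6 × 100 × 0.2209 × 24 = 238.6 kip.
Base metal (shear rupture): φR_n = 0.75 × 0.6 × 70 × 0.875 × 24 = 661.5 kip.
Governing: weld metal.

φR_n ≈ 239 kip (weld metal governs)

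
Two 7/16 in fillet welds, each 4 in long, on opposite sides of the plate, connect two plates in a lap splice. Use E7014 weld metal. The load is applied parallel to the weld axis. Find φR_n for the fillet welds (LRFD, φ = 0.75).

E70XX → F_EXX = 70 ksi.
Effective throat t_e = 0.707 × 0.4375 = 0.3093 in.
Total length L = 8 in; A_we = 0.3093 × 8 = 2.474 in².
F_nw = 0.6 F_EXX = 0.6 × 70 = 42 ksi.
φR_n = 0.75 × 42 × 2.474 = 77.95 kips.

φR_n ≈ 77.9 kips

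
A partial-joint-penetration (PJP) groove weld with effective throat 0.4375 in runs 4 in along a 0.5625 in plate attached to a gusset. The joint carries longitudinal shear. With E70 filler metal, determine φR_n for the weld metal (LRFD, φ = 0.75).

E70XX → F_EXX = 70 ksi.
Effective throat (given) t_e = 0.4375 in.
A_we = 0.4375 × 4 = 1.75 in².
F_nw = 0.6 F_EXX = 42 ksi.
φR_n = 0.75 × 42 × 1.75 = 55.12 kip.

φR_n ≈ 55.1 kip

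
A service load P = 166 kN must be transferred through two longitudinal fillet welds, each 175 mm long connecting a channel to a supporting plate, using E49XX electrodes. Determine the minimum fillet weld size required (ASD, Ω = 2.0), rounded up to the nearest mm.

w = 5 mm

E49XX → F_EXX = 490 MPa.
Total weld length L = 350 mm.
Required throat t_e = P × Ω / (0.6 F_EXX × L) = 166 × 2.0 / (0.6 × 490 × 350 × 10⁻³) = 3.226 mm.
Required leg w = t_e / 0.707 = 4.564 mm → use 5 mm.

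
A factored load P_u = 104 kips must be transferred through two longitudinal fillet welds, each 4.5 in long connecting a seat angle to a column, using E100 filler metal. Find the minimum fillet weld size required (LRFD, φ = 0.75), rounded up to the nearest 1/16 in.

w = 3/8 in

E100XX → F_EXX = 100 ksi.
Total weld length L = 9 in.
Required throat t_e = P_u / (φ × 0.6 F_EXX × L) = 104 / (0.75 × 0.6 × 100 × 9) = 0.2568 in.
Required leg w = t_e / 0.707 = 0.3632 in → use 3/8 in.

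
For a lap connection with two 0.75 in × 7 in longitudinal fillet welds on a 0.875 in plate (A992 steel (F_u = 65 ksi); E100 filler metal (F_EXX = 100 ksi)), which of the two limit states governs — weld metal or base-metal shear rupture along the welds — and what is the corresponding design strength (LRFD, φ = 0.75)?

t_e = 0.707 × 0.75 = 0.5302 in; L = 14 in.
Weld metal: φR_n = 0.75 × 0.6 × 100 × 0.5302 × 14 = 334.1 kips.
Base metal (shear rupture): φR_n = 0.75 × 0.6 × 65 × 0.875 × 14 = 358.3 kips.
Governing: weld metal.

φR_n ≈ 334 kips (weld metal governs)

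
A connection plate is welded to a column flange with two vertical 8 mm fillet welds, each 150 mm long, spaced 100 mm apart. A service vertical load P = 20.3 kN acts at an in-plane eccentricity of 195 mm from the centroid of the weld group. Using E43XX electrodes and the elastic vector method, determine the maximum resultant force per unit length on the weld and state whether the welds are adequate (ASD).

f_max ≈ 314 N/mm; adequate

E43XX → F_EXX = 430 MPa.
Total weld length L_w = 300 mm. Treat welds as unit-width lines.
Polar moment about centroid: J = 2[d³/12 + d(b/2)²] = 2[150³/12 + 150×50²] = 1312000 mm³.
Direct shear f_v = P/L_w = 20.3×10³ / 300 = 67.67 N/mm (vertical).
Torsion M = P·e = 20.3×10³ × 195 = 3958500 N·mm.
Critical point at (x, y) = (50, 75) from centroid. f_tx = M·y/J = 226.2 N/mm; f_ty = M·x/J = 150.8 N/mm.
Resultant f_max = √[f_tx² + (f_v + f_ty)²] = √[226.2² + (67.67 + 150.8)²] = 314.5 N/mm.
Capacity per unit length: r_n/Ω = (1/2.0) × 0.6 × 430 × (0.707 × 8) = 729.6 N/mm.
314.5 ≤ 729.6 → adequate.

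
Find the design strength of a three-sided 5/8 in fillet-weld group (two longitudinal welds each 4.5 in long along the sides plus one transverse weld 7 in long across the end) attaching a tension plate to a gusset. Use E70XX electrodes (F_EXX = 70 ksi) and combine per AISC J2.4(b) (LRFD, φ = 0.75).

φR_n ≈ 253 kips

t_e = 0.707 × 0.625 = 0.4419 in.
R_nwl = 0.6 × 70 × 0.4419 × 9 = 167 kips (longitudinal, 2 welds).
R_nwt = 0.6 × 70 × 0.4419 × 7 = 129.9 kips (transverse, base value).
(i) R_nwl + R_nwt = 296.9 kips; (ii) 0.85 R_nwl + 1.5 R_nwt = 336.8 kips.
R_n = max = 336.8 kips [governs: (ii)]; φR_n = 252.6 kips.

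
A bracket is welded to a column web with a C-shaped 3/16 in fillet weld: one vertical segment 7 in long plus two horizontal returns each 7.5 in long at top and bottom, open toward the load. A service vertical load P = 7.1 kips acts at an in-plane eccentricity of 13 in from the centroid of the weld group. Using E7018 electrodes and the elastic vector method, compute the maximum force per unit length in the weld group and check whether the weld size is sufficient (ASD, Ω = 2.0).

E70XX → F_EXX = 70 ksi.
Total weld length L_w = 22 in. Treat welds as unit-width lines.
Centroid: x̄ = 2×7.5×3.75 / 22 = 2.557 in from the vertical weld.
Polar moment about centroid: J = I_x + I_y = [7³/12 + 2×7.5×3.5²] + [7×2.557² + 2(7.5³/12 + 7.5×1.193²)] = 349.8 in³.
Direct shear f_v = P/L_w = 7.1 / 22 = 0.3227 kip/in (vertical).
Torsion M = P·e = 7.1 × 13 = 92.3 kip·in.
Critical point at (x, y) = (4.943, 3.5) from centroid. f_tx = M·y/J = 0.9236 kip/in; f_ty = M·x/J = 1.304 kip/in.
Resultant f_max = √[f_tx² + (f_v + f_ty)²] = √[0.9236² + (0.3227 + 1.304)²] = 1.871 kip/in.
Capacity per unit length: r_n/Ω = (1/2.0) × 0.6 × 70 × (0.707 × 0.1875) = 2.784 kip/in.
1.871 ≤ 2.784 → adequate.

f_max ≈ 1.87 kip/in; adequate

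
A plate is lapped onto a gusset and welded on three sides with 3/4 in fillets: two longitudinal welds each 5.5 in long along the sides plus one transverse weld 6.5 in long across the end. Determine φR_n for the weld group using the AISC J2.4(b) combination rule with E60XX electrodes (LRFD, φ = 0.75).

E60XX → F_EXX = 60 ksi.
t_e = 0.707 × 0.75 = 0.5302 in.
R_nwl = 0.6 × 60 × 0.5302 × 11 = 210 kip (longitudinal, 2 welds).
R_nwt = 0.6 × 60 × 0.5302 × 6.5 = 124.1 kip (transverse, base value).
(i) R_nwl + R_nwt = 334.1 kip; (ii) 0.85 R_nwl + 1.5 R_nwt = 364.6 kip.
R_n = max = 364.6 kip [governs: (ii)]; φR_n = 273.4 kip.

φR_n ≈ 273 kip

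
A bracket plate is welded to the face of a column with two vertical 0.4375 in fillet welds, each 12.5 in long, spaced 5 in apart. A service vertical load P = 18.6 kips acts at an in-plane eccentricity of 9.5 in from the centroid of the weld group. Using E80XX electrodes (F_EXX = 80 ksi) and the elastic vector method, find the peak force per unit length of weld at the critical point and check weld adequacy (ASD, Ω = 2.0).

f_max ≈ 2.83 kip/in; adequate

Total weld length L_w = 25 in. Treat welds as unit-width lines.
Polar moment about centroid: J = 2[d³/12 + d(b/2)²] = 2[12.5³/12 + 12.5×2.5²] = 481.8 in³.
Direct shear f_v = P/L_w = 18.6 / 25 = 0.744 kip/in (vertical).
Torsion M = P·e = 18.6 × 9.5 = 176.7 kip·in.
Critical point at (x, y) = (2.5, 6.25) from centroid. f_tx = M·y/J = 2.292 kip/in; f_ty = M·x/J = 0.9169 kip/in.
Resultant f_max = √[f_tx² + (f_v + f_ty)²] = √[2.292² + (0.744 + 0.9169)²] = 2.831 kip/in.
Capacity per unit length: r_n/Ω = (1/2.0) × 0.6 × 80 × (0.707 × 0.4375) = 7.423 kip/in.
2.831 ≤ 7.423 → adequate.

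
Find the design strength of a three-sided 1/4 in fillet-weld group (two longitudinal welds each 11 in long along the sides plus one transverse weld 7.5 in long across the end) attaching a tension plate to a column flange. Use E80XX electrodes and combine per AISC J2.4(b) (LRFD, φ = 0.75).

E80XX → F_EXX = 80 ksi.
t_e = 0.707 × 0.25 = 0.1767 in.
R_nwl = 0.6 × 80 × 0.1767 × 22 = 186.6 kip (longitudinal, 2 welds).
R_nwt = 0.6 × 80 × 0.1767 × 7.5 = 63.63 kip (transverse, base value).
(i) R_nwl + R_nwt = 250.3 kip; (ii) 0.85 R_nwl + 1.5 R_nwt = 254.1 kip.
R_n = max = 254.1 kip [governs: (ii)]; φR_n = 190.6 kip.

φR_n ≈ 191 kip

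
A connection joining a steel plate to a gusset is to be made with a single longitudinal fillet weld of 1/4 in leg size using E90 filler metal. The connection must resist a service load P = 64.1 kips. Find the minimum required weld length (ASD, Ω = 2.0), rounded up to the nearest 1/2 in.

L = 13.5 in

E90XX → F_EXX = 90 ksi.
Throat t_e = 0.707 × 0.25 = 0.1767 in.
r_n/Ω = (0.6 × 90 × 0.1767) / 2.0 = 4.772 kip/in.
L_req = P / (r_n/Ω) = 64.1 / 4.772 = 13.43 in total.
Round up → use L = 13.5 in.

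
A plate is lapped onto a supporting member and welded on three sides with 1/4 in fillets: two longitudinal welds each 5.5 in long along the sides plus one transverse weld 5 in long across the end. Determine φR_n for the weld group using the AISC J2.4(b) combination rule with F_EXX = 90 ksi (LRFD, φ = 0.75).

φR_n ≈ 121 kips

t_e = 0.707 × 0.25 = 0.1767 in.
R_nwl = 0.6 × 90 × 0.1767 × 11 = 105 kips (longitudinal, 2 welds).
R_nwt = 0.6 × 90 × 0.1767 × 5 = 47.72 kips (transverse, base value).
(i) R_nwl + R_nwt = 152.7 kips; (ii) 0.85 R_nwl + 1.5 R_nwt = 160.8 kips.
R_n = max = 160.8 kips [governs: (ii)]; φR_n = 120.6 kips.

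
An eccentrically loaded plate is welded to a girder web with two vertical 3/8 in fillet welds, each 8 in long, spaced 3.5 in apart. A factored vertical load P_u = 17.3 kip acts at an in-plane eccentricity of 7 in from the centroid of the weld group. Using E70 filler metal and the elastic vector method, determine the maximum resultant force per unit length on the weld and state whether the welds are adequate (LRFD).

E70XX → F_EXX = 70 ksi.
Total weld length L_w = 16 in. Treat welds as unit-width lines.
Polar moment about centroid: J = 2[d³/12 + d(b/2)²] = 2[8³/12 + 8×1.75²] = 134.3 in³.
Direct shear f_v = P/L_w = 17.3 / 16 = 1.081 kip/in (vertical).
Torsion M = P·e = 17.3 × 7 = 121.1 kip·in.
Critical point at (x, y) = (1.75, 4) from centroid. f_tx = M·y/J = 3.606 kip/in; f_ty = M·x/J = 1.578 kip/in.
Resultant f_max = √[f_tx² + (f_v + f_ty)²] = √[3.606² + (1.081 + 1.578)²] = 4.48 kip/in.
Capacity per unit length: φr_n = 0.75 × 0.6 × 70 × (0.707 × 0.375) = 8.351 kip/in.
4.48 ≤ 8.351 → adequate.

f_max ≈ 4.48 kip/in; adequate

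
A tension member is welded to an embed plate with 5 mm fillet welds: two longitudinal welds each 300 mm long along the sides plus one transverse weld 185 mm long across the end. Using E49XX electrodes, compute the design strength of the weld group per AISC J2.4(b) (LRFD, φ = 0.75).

φR_n ≈ 614 kN

E49XX → F_EXX = 490 MPa.
t_e = 0.707 × 5 = 3.535 mm.
R_nwl = 0.6 × 490 × 3.535 × 600 × 10⁻³ = 623.6 kN (longitudinal, 2 welds).
R_nwt = 0.6 × 490 × 3.535 × 185 × 10⁻³ = 192.3 kN (transverse, base value).
(i) R_nwl + R_nwt = 815.8 kN; (ii) 0.85 R_nwl + 1.5 R_nwt = 818.4 kN.
R_n = max = 818.4 kN [governs: (ii)]; φR_n = 613.8 kN.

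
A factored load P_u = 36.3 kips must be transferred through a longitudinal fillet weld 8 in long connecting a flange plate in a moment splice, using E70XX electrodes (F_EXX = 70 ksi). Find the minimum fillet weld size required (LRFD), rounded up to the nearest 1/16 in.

w = 1/4 in

Total weld length L = 8 in.
Required throat t_e = P_u / (φ × 0.6 F_EXX × L) = 36.3 / (0.75 × 0.6 × 70 × 8) = 0.144 in.
Required leg w = t_e / 0.707 = 0.2037 in → use 1/4 in.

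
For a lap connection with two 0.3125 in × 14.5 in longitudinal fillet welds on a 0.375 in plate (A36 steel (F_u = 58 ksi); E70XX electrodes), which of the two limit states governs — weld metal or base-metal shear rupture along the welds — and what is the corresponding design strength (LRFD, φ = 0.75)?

φR_n ≈ 202 kip (weld metal governs)

E70XX → F_EXX = 70 ksi.
t_e = 0.707 × 0.3125 = 0.2209 in; L = 29 in.
Weld metal: φR_n = 0.75 × 0.6 × 70 × 0.2209 × 29 = 201.8 kip.
Base metal (shear rupture): φR_n = 0.75 × 0.6 × 58 × 0.375 × 29 = 283.8 kip.
Governing: weld metal.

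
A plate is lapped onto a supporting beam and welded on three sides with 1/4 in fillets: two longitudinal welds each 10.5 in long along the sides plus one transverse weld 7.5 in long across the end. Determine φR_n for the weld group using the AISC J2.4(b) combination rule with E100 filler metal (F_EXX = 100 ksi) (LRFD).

φR_n ≈ 231 kips

t_e = 0.707 × 0.25 = 0.1767 in.
R_nwl = 0.6 × 100 × 0.1767 × 21 = 222.7 kips (longitudinal, 2 welds).
R_nwt = 0.6 × 100 × 0.1767 × 7.5 = 79.54 kips (transverse, base value).
(i) R_nwl + R_nwt = 302.2 kips; (ii) 0.85 R_nwl + 1.5 R_nwt = 308.6 kips.
R_n = max = 308.6 kips [governs: (ii)]; φR_n = 231.5 kips.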